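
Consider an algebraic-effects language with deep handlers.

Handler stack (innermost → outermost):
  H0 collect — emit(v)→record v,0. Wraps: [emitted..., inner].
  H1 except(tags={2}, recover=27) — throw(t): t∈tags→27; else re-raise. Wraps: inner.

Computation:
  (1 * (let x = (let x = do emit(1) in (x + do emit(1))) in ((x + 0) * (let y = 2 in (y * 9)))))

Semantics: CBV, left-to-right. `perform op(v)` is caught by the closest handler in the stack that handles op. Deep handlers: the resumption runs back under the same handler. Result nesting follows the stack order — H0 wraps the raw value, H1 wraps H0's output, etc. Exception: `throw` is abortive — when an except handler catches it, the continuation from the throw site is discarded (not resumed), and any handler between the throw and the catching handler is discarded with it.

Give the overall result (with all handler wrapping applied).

Answer: [1, 1, 0]

Evaluation trace:
emit(1) @ H0 ⇒ out+=1
emit(1) @ H0 ⇒ out+=1
H0 returns [1, 1, 0]
H1 returns [1, 1, 0]
= [1, 1, 0]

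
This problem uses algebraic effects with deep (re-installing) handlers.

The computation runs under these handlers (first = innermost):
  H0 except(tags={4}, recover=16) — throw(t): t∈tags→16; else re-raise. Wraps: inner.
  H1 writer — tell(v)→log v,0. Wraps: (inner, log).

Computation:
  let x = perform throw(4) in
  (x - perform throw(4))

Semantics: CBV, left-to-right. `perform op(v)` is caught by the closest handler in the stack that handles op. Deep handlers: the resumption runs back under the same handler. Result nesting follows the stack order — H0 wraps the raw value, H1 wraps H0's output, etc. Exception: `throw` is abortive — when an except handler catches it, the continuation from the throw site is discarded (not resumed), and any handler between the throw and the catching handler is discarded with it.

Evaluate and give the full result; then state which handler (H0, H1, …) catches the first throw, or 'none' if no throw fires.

Evaluation trace:
throw(4) @ H0 caught ⇒ 16
H1 returns (16, ())
= (16, ())

Answer: (16, ()) ; first throw caught by: H0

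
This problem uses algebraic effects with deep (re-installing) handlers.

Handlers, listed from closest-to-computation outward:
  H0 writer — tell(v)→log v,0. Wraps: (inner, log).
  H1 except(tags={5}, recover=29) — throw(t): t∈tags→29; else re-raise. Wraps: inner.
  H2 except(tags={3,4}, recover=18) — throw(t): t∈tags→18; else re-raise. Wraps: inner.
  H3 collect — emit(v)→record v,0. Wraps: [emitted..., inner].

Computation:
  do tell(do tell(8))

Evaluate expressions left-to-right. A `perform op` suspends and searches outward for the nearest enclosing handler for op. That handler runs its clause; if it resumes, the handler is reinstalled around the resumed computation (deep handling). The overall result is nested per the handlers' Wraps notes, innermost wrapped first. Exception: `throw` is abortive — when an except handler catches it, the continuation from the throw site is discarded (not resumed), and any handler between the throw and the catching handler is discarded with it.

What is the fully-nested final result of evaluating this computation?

Answer: [(0, (8, 0))]

Step-by-step:
tell(8) @ H0 ⇒ log+=8
tell(0) @ H0 ⇒ log+=0
H0 returns (0, (8, 0))
H1 returns (0, (8, 0))
H2 returns (0, (8, 0))
H3 returns [(0, (8, 0))]
= [(0, (8, 0))]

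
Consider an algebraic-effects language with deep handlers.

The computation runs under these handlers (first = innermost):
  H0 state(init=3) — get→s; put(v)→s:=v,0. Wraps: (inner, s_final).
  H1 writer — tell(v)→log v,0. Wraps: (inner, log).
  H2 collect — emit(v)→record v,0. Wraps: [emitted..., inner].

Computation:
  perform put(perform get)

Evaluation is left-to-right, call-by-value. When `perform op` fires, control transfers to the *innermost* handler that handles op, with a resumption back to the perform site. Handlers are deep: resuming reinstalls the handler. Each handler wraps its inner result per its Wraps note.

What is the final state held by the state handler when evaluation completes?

Answer: 3

Evaluation trace:
get @ H0 ⇒ 3
put(3) @ H0 ⇒ s:=3
H0 returns (0, 3)
H1 returns ((0, 3), ())
H2 returns [((0, 3), ())]
= [((0, 3), ())]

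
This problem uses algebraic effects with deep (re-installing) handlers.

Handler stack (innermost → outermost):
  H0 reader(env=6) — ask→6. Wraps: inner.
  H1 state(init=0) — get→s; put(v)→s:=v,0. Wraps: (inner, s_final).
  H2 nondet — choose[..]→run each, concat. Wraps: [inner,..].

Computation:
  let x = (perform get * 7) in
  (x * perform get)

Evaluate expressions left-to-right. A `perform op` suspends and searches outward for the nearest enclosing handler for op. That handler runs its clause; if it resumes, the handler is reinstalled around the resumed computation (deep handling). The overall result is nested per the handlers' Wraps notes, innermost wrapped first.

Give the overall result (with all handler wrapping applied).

Answer: [(0, 0)]

Evaluation trace:
get @ H1 ⇒ 0
get @ H1 ⇒ 0
H0 returns 0
H1 returns (0, 0)
H2 returns [(0, 0)]
= [(0, 0)]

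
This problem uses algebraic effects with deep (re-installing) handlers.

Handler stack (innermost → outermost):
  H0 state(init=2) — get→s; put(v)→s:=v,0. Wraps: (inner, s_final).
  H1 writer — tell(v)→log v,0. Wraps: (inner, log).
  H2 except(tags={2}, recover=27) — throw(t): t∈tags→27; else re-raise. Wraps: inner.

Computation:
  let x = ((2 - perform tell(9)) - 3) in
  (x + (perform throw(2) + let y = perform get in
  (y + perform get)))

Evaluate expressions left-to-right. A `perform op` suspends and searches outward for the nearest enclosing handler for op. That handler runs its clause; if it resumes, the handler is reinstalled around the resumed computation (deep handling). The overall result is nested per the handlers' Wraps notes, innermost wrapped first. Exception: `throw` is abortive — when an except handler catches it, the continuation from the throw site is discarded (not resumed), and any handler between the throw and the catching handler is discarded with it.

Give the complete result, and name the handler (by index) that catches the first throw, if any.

Answer: 27 ; first throw caught by: H2

Evaluation trace:
tell(9) @ H1 ⇒ log+=9
throw(2) @ H2 caught ⇒ 27
= 27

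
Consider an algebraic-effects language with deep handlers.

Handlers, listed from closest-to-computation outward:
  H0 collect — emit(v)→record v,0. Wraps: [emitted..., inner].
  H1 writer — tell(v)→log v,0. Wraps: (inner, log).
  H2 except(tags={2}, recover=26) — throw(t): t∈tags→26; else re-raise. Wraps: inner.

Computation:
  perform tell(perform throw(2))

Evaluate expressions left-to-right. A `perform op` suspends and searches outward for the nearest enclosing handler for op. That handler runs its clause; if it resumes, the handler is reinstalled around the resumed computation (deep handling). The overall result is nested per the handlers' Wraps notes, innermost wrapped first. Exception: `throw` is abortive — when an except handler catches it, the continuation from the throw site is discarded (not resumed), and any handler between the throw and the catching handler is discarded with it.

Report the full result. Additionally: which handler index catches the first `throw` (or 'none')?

Working:
throw(2) @ H2 caught ⇒ 26
= 26

Answer: 26 ; first throw caught by: H2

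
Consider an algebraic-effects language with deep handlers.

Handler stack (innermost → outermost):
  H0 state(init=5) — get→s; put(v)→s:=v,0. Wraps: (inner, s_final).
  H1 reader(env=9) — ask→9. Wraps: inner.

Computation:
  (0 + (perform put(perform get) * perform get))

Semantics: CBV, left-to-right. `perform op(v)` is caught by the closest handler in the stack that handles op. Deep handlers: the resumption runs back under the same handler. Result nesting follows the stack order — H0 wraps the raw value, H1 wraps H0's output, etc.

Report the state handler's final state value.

Answer: 5

Step-by-step:
get @ H0 ⇒ 5
put(5) @ H0 ⇒ s:=5
get @ H0 ⇒ 5
H0 returns (0, 5)
H1 returns (0, 5)
= (0, 5)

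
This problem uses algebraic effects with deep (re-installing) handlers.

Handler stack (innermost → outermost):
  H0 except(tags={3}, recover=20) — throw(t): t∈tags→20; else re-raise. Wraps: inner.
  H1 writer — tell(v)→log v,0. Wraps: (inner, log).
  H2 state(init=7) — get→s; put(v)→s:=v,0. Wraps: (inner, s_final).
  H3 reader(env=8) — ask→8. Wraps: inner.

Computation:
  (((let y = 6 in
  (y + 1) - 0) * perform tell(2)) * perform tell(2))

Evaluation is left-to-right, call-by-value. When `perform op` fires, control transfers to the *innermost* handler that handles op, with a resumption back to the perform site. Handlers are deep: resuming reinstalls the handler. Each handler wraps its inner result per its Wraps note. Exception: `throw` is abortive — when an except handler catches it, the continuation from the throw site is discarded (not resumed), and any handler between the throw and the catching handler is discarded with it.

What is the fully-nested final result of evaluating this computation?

Evaluation trace:
tell(2) @ H1 ⇒ log+=2
tell(2) @ H1 ⇒ log+=2
H0 returns 0
H1 returns (0, (2, 2))
H2 returns ((0, (2, 2)), 7)
H3 returns ((0, (2, 2)), 7)
= ((0, (2, 2)), 7)

Answer: ((0, (2, 2)), 7)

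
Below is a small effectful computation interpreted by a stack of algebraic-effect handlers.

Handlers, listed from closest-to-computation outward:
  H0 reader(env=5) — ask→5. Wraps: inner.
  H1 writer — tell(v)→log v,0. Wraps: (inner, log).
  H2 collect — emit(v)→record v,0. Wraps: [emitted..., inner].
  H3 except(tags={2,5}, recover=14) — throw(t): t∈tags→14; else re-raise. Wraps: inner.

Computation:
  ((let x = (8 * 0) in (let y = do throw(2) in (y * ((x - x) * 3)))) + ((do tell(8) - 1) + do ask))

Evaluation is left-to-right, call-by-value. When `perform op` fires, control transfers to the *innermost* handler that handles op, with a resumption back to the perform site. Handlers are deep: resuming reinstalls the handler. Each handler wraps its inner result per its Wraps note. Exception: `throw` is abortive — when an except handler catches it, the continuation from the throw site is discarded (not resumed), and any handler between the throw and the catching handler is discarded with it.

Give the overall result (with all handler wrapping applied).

Step-by-step:
throw(2) @ H3 caught ⇒ 14
= 14

Answer: 14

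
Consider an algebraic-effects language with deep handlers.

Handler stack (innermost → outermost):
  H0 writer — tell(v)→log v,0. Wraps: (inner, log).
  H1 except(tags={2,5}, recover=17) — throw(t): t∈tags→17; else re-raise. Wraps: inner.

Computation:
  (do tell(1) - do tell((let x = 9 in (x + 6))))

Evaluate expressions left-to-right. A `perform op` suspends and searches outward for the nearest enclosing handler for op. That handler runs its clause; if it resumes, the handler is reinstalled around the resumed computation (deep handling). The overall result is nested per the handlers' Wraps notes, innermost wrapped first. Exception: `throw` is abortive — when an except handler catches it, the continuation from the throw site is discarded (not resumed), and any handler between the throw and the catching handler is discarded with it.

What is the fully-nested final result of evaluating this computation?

Working:
tell(1) @ H0 ⇒ log+=1
tell(15) @ H0 ⇒ log+=15
H0 returns (0, (1, 15))
H1 returns (0, (1, 15))
= (0, (1, 15))

Answer: (0, (1, 15))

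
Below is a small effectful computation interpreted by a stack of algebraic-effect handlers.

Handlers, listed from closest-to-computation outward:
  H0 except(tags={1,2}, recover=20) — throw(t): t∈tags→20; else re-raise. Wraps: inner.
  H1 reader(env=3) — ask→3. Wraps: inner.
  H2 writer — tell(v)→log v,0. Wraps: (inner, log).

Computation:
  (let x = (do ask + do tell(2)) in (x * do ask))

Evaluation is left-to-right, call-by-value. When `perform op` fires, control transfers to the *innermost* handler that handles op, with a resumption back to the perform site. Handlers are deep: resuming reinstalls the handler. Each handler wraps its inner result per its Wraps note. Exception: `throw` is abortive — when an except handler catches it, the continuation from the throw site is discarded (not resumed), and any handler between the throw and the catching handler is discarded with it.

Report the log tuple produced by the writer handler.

Evaluation trace:
ask @ H1 ⇒ 3
tell(2) @ H2 ⇒ log+=2
ask @ H1 ⇒ 3
H0 returns 9
H1 returns 9
H2 returns (9, (2))
= (9, (2))

Answer: (2)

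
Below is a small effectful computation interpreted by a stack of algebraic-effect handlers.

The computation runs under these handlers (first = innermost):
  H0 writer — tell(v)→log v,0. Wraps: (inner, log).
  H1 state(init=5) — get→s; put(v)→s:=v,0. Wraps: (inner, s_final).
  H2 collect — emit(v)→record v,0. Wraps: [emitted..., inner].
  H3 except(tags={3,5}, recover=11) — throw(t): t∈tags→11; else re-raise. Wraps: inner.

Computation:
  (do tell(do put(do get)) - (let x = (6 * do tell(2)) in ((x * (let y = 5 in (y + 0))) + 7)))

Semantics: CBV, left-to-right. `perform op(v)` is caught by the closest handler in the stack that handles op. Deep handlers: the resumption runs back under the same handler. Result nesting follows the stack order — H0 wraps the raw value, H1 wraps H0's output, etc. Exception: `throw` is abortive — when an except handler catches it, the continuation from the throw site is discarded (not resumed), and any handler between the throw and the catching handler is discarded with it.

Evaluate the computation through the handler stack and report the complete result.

Evaluation trace:
get @ H1 ⇒ 5
put(5) @ H1 ⇒ s:=5
tell(0) @ H0 ⇒ log+=0
tell(2) @ H0 ⇒ log+=2
H0 returns (-7, (0, 2))
H1 returns ((-7, (0, 2)), 5)
H2 returns [((-7, (0, 2)), 5)]
H3 returns [((-7, (0, 2)), 5)]
= [((-7, (0, 2)), 5)]

Answer: [((-7, (0, 2)), 5)]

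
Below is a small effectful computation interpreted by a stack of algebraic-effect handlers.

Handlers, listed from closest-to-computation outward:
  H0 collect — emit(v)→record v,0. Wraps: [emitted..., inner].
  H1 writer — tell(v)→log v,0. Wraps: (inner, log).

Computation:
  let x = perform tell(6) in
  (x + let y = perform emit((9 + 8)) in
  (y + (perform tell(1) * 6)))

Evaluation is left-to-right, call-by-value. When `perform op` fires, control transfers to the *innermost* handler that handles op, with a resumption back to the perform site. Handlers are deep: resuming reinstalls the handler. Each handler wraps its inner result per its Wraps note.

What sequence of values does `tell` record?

Answer: (6, 1)

Step-by-step:
tell(6) @ H1 ⇒ log+=6
emit(17) @ H0 ⇒ out+=17
tell(1) @ H1 ⇒ log+=1
H0 returns [17, 0]
H1 returns ([17, 0], (6, 1))
= ([17, 0], (6, 1))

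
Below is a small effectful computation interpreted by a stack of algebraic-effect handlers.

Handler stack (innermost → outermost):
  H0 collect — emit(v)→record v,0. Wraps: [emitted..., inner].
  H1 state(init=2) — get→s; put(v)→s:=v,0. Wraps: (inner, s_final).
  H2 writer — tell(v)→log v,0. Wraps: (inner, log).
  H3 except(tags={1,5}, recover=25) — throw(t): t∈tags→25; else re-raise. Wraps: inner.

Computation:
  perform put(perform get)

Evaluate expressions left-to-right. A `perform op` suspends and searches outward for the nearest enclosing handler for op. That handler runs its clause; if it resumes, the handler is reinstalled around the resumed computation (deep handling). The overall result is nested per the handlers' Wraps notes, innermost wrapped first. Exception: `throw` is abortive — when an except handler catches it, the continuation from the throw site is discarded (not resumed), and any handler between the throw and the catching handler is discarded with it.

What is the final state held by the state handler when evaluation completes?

Step-by-step:
get @ H1 ⇒ 2
put(2) @ H1 ⇒ s:=2
H0 returns [0]
H1 returns ([0], 2)
H2 returns (([0], 2), ())
H3 returns (([0], 2), ())
= (([0], 2), ())

Answer: 2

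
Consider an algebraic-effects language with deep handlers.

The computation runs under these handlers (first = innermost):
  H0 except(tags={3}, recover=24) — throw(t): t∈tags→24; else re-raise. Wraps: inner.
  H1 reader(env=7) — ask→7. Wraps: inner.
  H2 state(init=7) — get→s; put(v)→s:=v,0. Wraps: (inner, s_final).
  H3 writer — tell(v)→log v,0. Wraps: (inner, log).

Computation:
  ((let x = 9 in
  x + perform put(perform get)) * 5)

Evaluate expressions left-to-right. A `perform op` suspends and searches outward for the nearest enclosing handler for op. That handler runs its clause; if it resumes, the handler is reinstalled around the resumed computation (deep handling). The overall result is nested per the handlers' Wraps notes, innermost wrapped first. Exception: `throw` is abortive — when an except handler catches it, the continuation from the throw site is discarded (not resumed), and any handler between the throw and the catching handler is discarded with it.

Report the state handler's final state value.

Answer: 7

Evaluation trace:
get @ H2 ⇒ 7
put(7) @ H2 ⇒ s:=7
H0 returns 45
H1 returns 45
H2 returns (45, 7)
H3 returns ((45, 7), ())
= ((45, 7), ())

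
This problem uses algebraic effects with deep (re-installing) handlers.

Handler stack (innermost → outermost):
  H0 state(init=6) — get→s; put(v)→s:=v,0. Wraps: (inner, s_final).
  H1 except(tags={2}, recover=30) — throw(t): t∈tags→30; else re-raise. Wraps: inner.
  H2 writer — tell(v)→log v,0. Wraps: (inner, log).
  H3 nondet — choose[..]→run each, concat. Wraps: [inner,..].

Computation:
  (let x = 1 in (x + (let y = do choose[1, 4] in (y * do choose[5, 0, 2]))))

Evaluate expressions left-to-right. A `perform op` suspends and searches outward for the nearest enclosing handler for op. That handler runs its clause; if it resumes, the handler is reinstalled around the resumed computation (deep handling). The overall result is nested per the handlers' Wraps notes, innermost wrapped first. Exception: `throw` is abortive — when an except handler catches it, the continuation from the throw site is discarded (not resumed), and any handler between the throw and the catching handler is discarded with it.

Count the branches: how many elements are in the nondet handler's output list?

Evaluation trace:
choose[1, 4] @ H3
  branch[0] choose=1:
    choose[5, 0, 2] @ H3
      branch[0] choose=5:
        H0 returns (6, 6)
        H1 returns (6, 6)
        H2 returns ((6, 6), ())
        H3 returns [((6, 6), ())]
      branch[1] choose=0:
        H0 returns (1, 6)
        H1 returns (1, 6)
        H2 returns ((1, 6), ())
        H3 returns [((1, 6), ())]
      branch[2] choose=2:
        H0 returns (3, 6)
        H1 returns (3, 6)
        H2 returns ((3, 6), ())
        H3 returns [((3, 6), ())]
  branch[1] choose=4:
    choose[5, 0, 2] @ H3
      branch[0] choose=5:
        H0 returns (21, 6)
        H1 returns (21, 6)
        H2 returns ((21, 6), ())
        H3 returns [((21, 6), ())]
      branch[1] choose=0:
        H0 returns (1, 6)
        H1 returns (1, 6)
        H2 returns ((1, 6), ())
        H3 returns [((1, 6), ())]
      branch[2] choose=2:
        H0 returns (9, 6)
        H1 returns (9, 6)
        H2 returns ((9, 6), ())
        H3 returns [((9, 6), ())]
= [((6, 6), ()), ((1, 6), ()), ((3, 6), ()), ((21, 6), ()), ((1, 6), ()), ((9, 6), ())]

Answer: 6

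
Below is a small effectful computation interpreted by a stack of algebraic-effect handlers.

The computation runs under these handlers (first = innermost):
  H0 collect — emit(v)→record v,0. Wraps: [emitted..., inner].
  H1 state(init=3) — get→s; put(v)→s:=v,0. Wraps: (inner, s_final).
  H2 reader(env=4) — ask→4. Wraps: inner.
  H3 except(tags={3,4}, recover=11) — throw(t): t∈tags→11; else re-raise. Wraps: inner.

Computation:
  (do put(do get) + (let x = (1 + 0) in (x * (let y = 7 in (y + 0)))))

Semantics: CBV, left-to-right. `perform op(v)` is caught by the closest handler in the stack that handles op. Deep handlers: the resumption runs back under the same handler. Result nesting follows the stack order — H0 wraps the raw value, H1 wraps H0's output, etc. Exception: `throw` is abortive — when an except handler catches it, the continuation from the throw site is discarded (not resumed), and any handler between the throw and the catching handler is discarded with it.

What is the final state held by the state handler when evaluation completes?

Step-by-step:
get @ H1 ⇒ 3
put(3) @ H1 ⇒ s:=3
H0 returns [7]
H1 returns ([7], 3)
H2 returns ([7], 3)
H3 returns ([7], 3)
= ([7], 3)

Answer: 3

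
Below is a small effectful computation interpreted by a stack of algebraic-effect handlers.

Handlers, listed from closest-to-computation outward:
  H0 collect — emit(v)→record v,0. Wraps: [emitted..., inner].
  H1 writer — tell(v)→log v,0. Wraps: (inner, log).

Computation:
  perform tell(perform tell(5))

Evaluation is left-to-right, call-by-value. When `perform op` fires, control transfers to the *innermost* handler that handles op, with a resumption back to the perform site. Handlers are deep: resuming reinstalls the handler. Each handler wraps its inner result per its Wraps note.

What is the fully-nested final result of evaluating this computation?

Step-by-step:
tell(5) @ H1 ⇒ log+=5
tell(0) @ H1 ⇒ log+=0
H0 returns [0]
H1 returns ([0], (5, 0))
= ([0], (5, 0))

Answer: ([0], (5, 0))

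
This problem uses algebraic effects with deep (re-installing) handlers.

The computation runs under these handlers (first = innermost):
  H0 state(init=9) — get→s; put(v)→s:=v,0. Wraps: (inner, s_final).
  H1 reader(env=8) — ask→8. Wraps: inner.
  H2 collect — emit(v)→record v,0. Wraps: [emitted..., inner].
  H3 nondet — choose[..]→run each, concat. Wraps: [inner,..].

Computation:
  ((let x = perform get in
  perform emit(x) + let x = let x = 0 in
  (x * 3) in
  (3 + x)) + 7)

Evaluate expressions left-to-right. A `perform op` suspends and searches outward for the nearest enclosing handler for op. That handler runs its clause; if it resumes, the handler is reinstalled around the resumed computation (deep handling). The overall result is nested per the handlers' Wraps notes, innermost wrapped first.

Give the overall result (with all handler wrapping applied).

Answer: [[9, (10, 9)]]

Working:
get @ H0 ⇒ 9
emit(9) @ H2 ⇒ out+=9
H0 returns (10, 9)
H1 returns (10, 9)
H2 returns [9, (10, 9)]
H3 returns [[9, (10, 9)]]
= [[9, (10, 9)]]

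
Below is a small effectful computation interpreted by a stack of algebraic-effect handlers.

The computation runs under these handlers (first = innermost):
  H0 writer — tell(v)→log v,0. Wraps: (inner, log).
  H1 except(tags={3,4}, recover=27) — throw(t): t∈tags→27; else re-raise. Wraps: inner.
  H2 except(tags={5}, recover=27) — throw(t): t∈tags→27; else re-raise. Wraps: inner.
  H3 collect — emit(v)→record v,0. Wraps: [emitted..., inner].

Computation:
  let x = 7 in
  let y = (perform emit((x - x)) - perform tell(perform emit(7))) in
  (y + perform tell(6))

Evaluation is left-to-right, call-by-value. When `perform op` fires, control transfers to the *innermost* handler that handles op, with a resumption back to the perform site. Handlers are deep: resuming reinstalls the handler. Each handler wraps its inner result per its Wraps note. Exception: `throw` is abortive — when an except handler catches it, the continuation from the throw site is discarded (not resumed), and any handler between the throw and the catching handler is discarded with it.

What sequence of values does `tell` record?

Working:
emit(0) @ H3 ⇒ out+=0
emit(7) @ H3 ⇒ out+=7
tell(0) @ H0 ⇒ log+=0
tell(6) @ H0 ⇒ log+=6
H0 returns (0, (0, 6))
H1 returns (0, (0, 6))
H2 returns (0, (0, 6))
H3 returns [0, 7, (0, (0, 6))]
= [0, 7, (0, (0, 6))]

Answer: (0, 6)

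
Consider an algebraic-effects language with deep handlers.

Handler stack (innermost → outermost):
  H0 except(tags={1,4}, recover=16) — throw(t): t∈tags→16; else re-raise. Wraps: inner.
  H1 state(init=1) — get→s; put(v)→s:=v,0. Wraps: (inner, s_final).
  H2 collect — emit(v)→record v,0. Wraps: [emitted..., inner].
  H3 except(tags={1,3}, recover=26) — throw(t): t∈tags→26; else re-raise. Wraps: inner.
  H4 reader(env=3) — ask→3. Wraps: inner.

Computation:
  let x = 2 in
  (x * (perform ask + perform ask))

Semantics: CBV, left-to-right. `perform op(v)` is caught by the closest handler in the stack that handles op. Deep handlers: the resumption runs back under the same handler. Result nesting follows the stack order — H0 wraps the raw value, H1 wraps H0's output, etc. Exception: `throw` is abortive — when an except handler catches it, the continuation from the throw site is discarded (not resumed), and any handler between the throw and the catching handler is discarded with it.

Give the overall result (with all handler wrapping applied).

Answer: [(12, 1)]

Evaluation trace:
ask @ H4 ⇒ 3
ask @ H4 ⇒ 3
H0 returns 12
H1 returns (12, 1)
H2 returns [(12, 1)]
H3 returns [(12, 1)]
H4 returns [(12, 1)]
= [(12, 1)]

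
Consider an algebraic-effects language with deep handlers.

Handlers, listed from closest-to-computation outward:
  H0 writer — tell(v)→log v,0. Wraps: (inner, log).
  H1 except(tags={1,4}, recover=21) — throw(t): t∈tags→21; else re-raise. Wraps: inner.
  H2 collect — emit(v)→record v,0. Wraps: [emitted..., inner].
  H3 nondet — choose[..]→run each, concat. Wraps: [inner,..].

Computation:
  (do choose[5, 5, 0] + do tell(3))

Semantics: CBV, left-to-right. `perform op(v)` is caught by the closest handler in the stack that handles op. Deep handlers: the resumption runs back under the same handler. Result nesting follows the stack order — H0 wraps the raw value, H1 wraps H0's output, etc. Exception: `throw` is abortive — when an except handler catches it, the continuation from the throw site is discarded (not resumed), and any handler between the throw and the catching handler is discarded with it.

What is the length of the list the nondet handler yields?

Answer: 3

Step-by-step:
choose[5, 5, 0] @ H3
  branch[0] choose=5:
    tell(3) @ H0 ⇒ log+=3
    H0 returns (5, (3))
    H1 returns (5, (3))
    H2 returns [(5, (3))]
    H3 returns [[(5, (3))]]
  branch[1] choose=5:
    tell(3) @ H0 ⇒ log+=3
    H0 returns (5, (3))
    H1 returns (5, (3))
    H2 returns [(5, (3))]
    H3 returns [[(5, (3))]]
  branch[2] choose=0:
    tell(3) @ H0 ⇒ log+=3
    H0 returns (0, (3))
    H1 returns (0, (3))
    H2 returns [(0, (3))]
    H3 returns [[(0, (3))]]
= [[(5, (3))], [(5, (3))], [(0, (3))]]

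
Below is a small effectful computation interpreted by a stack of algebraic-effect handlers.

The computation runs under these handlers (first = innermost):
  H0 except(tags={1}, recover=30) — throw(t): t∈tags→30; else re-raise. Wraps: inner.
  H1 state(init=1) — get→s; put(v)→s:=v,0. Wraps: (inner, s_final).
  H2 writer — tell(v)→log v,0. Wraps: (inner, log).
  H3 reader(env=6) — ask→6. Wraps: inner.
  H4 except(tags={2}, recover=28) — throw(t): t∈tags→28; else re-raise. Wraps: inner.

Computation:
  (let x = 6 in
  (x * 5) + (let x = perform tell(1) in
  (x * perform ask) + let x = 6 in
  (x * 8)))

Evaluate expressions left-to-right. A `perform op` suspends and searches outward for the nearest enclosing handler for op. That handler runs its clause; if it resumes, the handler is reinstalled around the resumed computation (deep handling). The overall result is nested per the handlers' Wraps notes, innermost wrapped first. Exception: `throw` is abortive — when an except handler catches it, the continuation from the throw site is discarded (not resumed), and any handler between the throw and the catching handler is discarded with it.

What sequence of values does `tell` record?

Answer: (1)

Working:
tell(1) @ H2 ⇒ log+=1
ask @ H3 ⇒ 6
H0 returns 78
H1 returns (78, 1)
H2 returns ((78, 1), (1))
H3 returns ((78, 1), (1))
H4 returns ((78, 1), (1))
= ((78, 1), (1))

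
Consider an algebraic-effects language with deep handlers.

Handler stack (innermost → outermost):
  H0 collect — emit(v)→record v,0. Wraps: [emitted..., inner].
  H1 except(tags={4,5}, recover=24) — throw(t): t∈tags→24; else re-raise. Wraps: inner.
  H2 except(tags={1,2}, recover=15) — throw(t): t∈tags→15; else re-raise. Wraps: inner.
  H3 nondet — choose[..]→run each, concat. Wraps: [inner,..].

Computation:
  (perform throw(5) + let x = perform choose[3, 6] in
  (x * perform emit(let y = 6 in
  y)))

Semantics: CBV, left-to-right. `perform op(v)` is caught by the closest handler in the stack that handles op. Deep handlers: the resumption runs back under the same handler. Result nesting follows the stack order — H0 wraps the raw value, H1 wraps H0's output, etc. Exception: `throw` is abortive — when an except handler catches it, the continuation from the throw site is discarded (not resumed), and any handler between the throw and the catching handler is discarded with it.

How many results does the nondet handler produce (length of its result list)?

Working:
throw(5) @ H1 caught ⇒ 24
H2 returns 24
H3 returns [24]
= [24]

Answer: 1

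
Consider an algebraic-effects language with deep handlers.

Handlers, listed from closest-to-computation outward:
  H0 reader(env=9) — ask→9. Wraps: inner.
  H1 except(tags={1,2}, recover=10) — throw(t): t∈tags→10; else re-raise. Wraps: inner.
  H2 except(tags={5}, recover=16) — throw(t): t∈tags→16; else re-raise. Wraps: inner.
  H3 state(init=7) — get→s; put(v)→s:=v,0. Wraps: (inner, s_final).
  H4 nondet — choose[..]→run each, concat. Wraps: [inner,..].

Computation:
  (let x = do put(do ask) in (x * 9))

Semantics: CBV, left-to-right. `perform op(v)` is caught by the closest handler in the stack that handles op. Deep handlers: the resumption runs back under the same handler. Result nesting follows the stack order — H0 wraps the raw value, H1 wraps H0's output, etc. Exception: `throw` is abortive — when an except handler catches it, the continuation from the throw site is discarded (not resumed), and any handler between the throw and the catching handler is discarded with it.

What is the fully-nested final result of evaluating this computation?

Working:
ask @ H0 ⇒ 9
put(9) @ H3 ⇒ s:=9
H0 returns 0
H1 returns 0
H2 returns 0
H3 returns (0, 9)
H4 returns [(0, 9)]
= [(0, 9)]

Answer: [(0, 9)]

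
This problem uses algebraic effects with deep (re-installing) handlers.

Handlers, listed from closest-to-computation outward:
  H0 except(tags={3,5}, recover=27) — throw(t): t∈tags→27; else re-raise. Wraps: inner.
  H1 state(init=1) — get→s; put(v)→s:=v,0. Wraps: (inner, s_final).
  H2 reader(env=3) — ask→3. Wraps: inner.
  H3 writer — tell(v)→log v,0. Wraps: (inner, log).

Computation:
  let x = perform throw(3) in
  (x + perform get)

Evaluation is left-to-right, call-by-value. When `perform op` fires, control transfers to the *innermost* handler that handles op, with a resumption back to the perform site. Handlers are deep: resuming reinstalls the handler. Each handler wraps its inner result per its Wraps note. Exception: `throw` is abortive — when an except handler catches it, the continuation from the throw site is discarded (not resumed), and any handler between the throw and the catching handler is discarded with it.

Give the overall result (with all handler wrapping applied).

Answer: ((27, 1), ())

Evaluation trace:
throw(3) @ H0 caught ⇒ 27
H1 returns (27, 1)
H2 returns (27, 1)
H3 returns ((27, 1), ())
= ((27, 1), ())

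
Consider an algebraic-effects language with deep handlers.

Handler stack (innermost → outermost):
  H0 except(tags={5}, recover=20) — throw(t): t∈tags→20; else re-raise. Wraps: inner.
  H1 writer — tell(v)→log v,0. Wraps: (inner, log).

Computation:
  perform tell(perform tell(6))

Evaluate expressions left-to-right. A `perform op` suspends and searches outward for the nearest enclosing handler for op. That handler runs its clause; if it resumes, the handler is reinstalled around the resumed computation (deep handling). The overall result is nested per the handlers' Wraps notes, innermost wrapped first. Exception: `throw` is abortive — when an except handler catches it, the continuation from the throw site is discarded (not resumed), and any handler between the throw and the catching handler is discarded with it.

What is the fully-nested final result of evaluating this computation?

Step-by-step:
tell(6) @ H1 ⇒ log+=6
tell(0) @ H1 ⇒ log+=0
H0 returns 0
H1 returns (0, (6, 0))
= (0, (6, 0))

Answer: (0, (6, 0))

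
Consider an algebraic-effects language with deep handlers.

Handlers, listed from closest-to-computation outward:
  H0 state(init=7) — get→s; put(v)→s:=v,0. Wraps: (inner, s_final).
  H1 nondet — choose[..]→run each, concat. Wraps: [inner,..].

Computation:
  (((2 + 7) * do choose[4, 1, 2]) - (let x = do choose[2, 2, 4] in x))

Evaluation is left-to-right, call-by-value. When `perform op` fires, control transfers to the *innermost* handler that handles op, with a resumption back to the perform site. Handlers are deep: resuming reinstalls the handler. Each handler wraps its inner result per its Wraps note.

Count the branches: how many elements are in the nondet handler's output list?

Step-by-step:
choose[4, 1, 2] @ H1
  branch[0] choose=4:
    choose[2, 2, 4] @ H1
      branch[0] choose=2:
        H0 returns (34, 7)
        H1 returns [(34, 7)]
      branch[1] choose=2:
        H0 returns (34, 7)
        H1 returns [(34, 7)]
      branch[2] choose=4:
        H0 returns (32, 7)
        H1 returns [(32, 7)]
  branch[1] choose=1:
    choose[2, 2, 4] @ H1
      branch[0] choose=2:
        H0 returns (7, 7)
        H1 returns [(7, 7)]
      branch[1] choose=2:
        H0 returns (7, 7)
        H1 returns [(7, 7)]
      branch[2] choose=4:
        H0 returns (5, 7)
        H1 returns [(5, 7)]
  branch[2] choose=2:
    choose[2, 2, 4] @ H1
      branch[0] choose=2:
        H0 returns (16, 7)
        H1 returns [(16, 7)]
      branch[1] choose=2:
        H0 returns (16, 7)
        H1 returns [(16, 7)]
      branch[2] choose=4:
        H0 returns (14, 7)
        H1 returns [(14, 7)]
= [(34, 7), (34, 7), (32, 7), (7, 7), (7, 7), (5, 7), (16, 7), (16, 7), (14, 7)]

Answer: 9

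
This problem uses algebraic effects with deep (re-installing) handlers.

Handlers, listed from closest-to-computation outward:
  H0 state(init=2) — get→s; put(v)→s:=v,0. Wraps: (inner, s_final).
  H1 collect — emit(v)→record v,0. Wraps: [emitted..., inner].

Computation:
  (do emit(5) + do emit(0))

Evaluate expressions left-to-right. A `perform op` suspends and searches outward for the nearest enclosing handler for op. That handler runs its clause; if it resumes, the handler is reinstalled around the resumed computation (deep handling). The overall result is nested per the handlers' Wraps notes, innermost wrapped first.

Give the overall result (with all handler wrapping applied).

Answer: [5, 0, (0, 2)]

Step-by-step:
emit(5) @ H1 ⇒ out+=5
emit(0) @ H1 ⇒ out+=0
H0 returns (0, 2)
H1 returns [5, 0, (0, 2)]
= [5, 0, (0, 2)]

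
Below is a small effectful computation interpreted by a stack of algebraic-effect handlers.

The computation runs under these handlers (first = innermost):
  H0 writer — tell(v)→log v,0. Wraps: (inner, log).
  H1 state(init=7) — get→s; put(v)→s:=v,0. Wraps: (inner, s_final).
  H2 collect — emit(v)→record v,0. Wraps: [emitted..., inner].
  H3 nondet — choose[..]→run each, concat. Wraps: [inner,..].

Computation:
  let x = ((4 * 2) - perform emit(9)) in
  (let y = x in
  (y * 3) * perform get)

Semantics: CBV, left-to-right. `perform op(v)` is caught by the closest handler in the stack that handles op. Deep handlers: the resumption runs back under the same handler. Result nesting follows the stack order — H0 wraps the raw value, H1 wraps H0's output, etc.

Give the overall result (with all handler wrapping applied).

Step-by-step:
emit(9) @ H2 ⇒ out+=9
get @ H1 ⇒ 7
H0 returns (168, ())
H1 returns ((168, ()), 7)
H2 returns [9, ((168, ()), 7)]
H3 returns [[9, ((168, ()), 7)]]
= [[9, ((168, ()), 7)]]

Answer: [[9, ((168, ()), 7)]]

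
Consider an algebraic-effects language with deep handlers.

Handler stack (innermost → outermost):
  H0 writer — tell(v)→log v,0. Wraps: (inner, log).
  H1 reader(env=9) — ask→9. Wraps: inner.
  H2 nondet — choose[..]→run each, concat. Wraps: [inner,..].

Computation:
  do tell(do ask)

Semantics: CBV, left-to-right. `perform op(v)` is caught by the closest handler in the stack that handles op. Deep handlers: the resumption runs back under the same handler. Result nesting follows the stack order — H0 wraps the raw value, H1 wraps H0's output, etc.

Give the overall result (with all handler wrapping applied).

Answer: [(0, (9))]

Working:
ask @ H1 ⇒ 9
tell(9) @ H0 ⇒ log+=9
H0 returns (0, (9))
H1 returns (0, (9))
H2 returns [(0, (9))]
= [(0, (9))]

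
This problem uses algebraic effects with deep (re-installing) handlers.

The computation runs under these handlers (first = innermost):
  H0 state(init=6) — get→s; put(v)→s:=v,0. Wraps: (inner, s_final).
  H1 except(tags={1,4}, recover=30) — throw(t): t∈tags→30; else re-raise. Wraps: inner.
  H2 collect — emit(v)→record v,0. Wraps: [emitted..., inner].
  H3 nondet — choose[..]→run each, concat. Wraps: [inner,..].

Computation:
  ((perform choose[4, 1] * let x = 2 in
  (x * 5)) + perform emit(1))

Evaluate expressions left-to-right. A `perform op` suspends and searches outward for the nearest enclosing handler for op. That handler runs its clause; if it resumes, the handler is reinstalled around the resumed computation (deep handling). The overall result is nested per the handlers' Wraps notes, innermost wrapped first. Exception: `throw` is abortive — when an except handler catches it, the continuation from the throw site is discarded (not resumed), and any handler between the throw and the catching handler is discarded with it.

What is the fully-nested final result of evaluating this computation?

Step-by-step:
choose[4, 1] @ H3
  branch[0] choose=4:
    emit(1) @ H2 ⇒ out+=1
    H0 returns (40, 6)
    H1 returns (40, 6)
    H2 returns [1, (40, 6)]
    H3 returns [[1, (40, 6)]]
  branch[1] choose=1:
    emit(1) @ H2 ⇒ out+=1
    H0 returns (10, 6)
    H1 returns (10, 6)
    H2 returns [1, (10, 6)]
    H3 returns [[1, (10, 6)]]
= [[1, (40, 6)], [1, (10, 6)]]

Answer: [[1, (40, 6)], [1, (10, 6)]]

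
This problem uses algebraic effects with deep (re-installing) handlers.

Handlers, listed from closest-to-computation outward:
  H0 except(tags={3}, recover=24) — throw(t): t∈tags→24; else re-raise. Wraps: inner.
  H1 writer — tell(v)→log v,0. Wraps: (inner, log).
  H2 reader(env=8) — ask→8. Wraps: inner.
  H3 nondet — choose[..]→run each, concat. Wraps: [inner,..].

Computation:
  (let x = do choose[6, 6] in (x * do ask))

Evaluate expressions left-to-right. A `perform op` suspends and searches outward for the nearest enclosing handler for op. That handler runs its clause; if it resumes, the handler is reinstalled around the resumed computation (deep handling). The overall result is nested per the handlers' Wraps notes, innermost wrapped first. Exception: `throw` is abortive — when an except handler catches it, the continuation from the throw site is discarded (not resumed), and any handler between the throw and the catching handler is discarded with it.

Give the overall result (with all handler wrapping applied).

Answer: [(48, ()), (48, ())]

Working:
choose[6, 6] @ H3
  branch[0] choose=6:
    ask @ H2 ⇒ 8
    H0 returns 48
    H1 returns (48, ())
    H2 returns (48, ())
    H3 returns [(48, ())]
  branch[1] choose=6:
    ask @ H2 ⇒ 8
    H0 returns 48
    H1 returns (48, ())
    H2 returns (48, ())
    H3 returns [(48, ())]
= [(48, ()), (48, ())]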